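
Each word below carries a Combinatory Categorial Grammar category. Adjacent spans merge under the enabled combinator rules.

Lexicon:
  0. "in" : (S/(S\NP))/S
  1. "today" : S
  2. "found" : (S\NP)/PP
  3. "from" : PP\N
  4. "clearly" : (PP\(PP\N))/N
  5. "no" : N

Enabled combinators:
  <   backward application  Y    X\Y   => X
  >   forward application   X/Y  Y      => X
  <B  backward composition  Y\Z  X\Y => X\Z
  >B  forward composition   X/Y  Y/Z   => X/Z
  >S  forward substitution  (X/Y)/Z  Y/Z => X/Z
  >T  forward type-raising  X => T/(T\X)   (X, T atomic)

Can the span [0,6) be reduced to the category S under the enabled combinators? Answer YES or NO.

YES

[0,6] S   >
  [0,3] S/PP   >B
    [0,2] S/(S\NP)   >
      [0,1] "in" : (S/(S\NP))/S
      [1,2] "today" : S
    [2,3] "found" : (S\NP)/PP
  [3,6] PP   <
    [3,4] "from" : PP\N
    [4,6] PP\(PP\N)   >
      [4,5] "clearly" : (PP\(PP\N))/N
      [5,6] "no" : N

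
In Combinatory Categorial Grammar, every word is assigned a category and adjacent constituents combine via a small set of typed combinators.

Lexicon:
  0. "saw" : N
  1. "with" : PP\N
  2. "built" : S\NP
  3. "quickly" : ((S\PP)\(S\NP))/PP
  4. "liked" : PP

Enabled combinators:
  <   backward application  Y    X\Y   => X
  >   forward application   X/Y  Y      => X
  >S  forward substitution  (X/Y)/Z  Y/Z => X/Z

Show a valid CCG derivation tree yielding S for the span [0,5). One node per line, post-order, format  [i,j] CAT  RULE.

[0,5] S   <
  [0,2] PP   <
    [0,1] "saw" : N
    [1,2] "with" : PP\N
  [2,5] S\PP   <
    [2,3] "built" : S\NP
    [3,5] (S\PP)\(S\NP)   >
      [3,4] "quickly" : ((S\PP)\(S\NP))/PP
      [4,5] "liked" : PP

[0,1] N  lex  "saw"
[1,2] PP\N  lex  "with"
[0,2] PP  <  k=1
[2,3] S\NP  lex  "built"
[3,4] ((S\PP)\(S\NP))/PP  lex  "quickly"
[4,5] PP  lex  "liked"
[3,5] (S\PP)\(S\NP)  >  k=4
[2,5] S\PP  <  k=3
[0,5] S  <  k=2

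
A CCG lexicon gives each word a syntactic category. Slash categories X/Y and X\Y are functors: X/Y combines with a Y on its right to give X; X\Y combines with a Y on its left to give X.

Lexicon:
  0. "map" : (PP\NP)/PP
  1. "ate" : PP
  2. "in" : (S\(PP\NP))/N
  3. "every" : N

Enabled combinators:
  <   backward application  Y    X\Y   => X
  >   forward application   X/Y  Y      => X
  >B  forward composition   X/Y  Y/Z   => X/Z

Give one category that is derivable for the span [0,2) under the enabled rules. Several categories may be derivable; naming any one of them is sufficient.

PP\NP

[0,4] S   <
  [0,2] PP\NP   >
    [0,1] "map" : (PP\NP)/PP
    [1,2] "ate" : PP
  [2,4] S\(PP\NP)   >
    [2,3] "in" : (S\(PP\NP))/N
    [3,4] "every" : N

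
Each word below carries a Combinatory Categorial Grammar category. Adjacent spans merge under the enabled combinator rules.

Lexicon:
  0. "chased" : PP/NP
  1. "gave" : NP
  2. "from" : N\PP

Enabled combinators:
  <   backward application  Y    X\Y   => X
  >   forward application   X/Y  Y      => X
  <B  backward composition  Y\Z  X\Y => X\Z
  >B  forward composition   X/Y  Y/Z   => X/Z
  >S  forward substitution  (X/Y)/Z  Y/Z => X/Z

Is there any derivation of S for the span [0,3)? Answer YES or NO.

PP/NP NP N\PP
CKY chart[0,3] = {N}; S ∉ chart

NO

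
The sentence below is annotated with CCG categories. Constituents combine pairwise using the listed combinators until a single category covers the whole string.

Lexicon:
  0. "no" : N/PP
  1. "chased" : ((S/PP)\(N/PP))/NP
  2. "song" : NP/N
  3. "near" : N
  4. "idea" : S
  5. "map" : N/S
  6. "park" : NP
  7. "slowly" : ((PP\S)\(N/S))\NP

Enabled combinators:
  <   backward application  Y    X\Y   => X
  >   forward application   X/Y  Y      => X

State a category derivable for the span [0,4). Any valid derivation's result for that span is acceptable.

[0,8] S   >
  [0,4] S/PP   <
    [0,1] "no" : N/PP
    [1,4] (S/PP)\(N/PP)   >
      [1,2] "chased" : ((S/PP)\(N/PP))/NP
      [2,4] NP   >
        [2,3] "song" : NP/N
        [3,4] "near" : N
  [4,8] PP   <
    [4,5] "idea" : S
    [5,8] PP\S   <
      [5,6] "map" : N/S
      [6,8] (PP\S)\(N/S)   <
        [6,7] "park" : NP
        [7,8] "slowly" : ((PP\S)\(N/S))\NP

S/PP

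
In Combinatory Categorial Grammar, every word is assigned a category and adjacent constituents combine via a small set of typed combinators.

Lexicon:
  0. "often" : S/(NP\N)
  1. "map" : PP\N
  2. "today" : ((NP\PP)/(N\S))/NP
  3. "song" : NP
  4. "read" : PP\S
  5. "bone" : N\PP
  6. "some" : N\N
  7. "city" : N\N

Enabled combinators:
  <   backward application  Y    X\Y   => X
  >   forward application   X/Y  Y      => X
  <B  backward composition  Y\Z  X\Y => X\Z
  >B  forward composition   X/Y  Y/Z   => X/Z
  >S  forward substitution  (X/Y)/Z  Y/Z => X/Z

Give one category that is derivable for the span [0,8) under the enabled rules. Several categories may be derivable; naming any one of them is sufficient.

[0,8] S   >
  [0,1] "often" : S/(NP\N)
  [1,8] NP\N   <B
    [1,2] "map" : PP\N
    [2,8] NP\PP   >
      [2,4] (NP\PP)/(N\S)   >
        [2,3] "today" : ((NP\PP)/(N\S))/NP
        [3,4] "song" : NP
      [4,8] N\S   <B
        [4,7] N\S   <B
          [4,5] "read" : PP\S
          [5,7] N\PP   <B
            [5,6] "bone" : N\PP
            [6,7] "some" : N\N
        [7,8] "city" : N\N

S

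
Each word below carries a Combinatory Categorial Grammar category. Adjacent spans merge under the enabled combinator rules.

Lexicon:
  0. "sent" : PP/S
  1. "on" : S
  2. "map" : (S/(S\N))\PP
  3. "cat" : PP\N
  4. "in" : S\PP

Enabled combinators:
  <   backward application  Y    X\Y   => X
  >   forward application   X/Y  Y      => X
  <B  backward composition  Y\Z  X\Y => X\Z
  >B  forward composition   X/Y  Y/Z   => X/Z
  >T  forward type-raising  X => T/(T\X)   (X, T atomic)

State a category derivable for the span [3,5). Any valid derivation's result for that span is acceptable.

S\N

[0,5] S   >
  [0,3] S/(S\N)   <
    [0,2] PP   >
      [0,1] "sent" : PP/S
      [1,2] "on" : S
    [2,3] "map" : (S/(S\N))\PP
  [3,5] S\N   <B
    [3,4] "cat" : PP\N
    [4,5] "in" : S\PP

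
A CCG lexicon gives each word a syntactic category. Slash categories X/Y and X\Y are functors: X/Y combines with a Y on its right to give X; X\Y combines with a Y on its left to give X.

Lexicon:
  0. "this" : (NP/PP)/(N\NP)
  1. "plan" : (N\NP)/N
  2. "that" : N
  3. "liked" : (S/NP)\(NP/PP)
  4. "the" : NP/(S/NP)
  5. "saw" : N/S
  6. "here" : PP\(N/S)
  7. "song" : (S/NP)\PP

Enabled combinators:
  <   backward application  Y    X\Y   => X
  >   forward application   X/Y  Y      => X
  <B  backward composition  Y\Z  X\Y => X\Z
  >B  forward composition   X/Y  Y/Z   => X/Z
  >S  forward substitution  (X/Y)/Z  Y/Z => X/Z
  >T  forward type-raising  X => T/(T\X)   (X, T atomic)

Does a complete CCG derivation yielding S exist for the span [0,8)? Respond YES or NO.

[0,8] S   >
  [0,4] S/NP   <
    [0,3] NP/PP   >
      [0,1] "this" : (NP/PP)/(N\NP)
      [1,3] N\NP   >
        [1,2] "plan" : (N\NP)/N
        [2,3] "that" : N
    [3,4] "liked" : (S/NP)\(NP/PP)
  [4,8] NP   >
    [4,5] "the" : NP/(S/NP)
    [5,8] S/NP   <
      [5,7] PP   <
        [5,6] "saw" : N/S
        [6,7] "here" : PP\(N/S)
      [7,8] "song" : (S/NP)\PP

YES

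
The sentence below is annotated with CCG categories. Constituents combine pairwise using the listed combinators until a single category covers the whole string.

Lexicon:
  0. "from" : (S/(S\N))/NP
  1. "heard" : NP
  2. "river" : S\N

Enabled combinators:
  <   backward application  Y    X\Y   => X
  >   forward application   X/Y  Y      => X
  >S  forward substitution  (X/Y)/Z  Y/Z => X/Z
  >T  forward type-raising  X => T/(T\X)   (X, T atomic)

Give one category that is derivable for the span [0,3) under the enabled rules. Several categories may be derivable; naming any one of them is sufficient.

[0,3] S   >
  [0,2] S/(S\N)   >
    [0,1] "from" : (S/(S\N))/NP
    [1,2] "heard" : NP
  [2,3] "river" : S\N

S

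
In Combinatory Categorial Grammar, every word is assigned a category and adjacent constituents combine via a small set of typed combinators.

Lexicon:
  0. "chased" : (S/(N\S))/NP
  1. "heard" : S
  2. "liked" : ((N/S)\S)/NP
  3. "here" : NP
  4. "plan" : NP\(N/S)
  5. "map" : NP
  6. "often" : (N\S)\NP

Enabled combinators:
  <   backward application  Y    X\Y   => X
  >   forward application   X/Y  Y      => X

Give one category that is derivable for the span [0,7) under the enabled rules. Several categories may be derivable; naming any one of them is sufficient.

S

[0,7] S   >
  [0,5] S/(N\S)   >
    [0,1] "chased" : (S/(N\S))/NP
    [1,5] NP   <
      [1,4] N/S   <
        [1,2] "heard" : S
        [2,4] (N/S)\S   >
          [2,3] "liked" : ((N/S)\S)/NP
          [3,4] "here" : NP
      [4,5] "plan" : NP\(N/S)
  [5,7] N\S   <
    [5,6] "map" : NP
    [6,7] "often" : (N\S)\NP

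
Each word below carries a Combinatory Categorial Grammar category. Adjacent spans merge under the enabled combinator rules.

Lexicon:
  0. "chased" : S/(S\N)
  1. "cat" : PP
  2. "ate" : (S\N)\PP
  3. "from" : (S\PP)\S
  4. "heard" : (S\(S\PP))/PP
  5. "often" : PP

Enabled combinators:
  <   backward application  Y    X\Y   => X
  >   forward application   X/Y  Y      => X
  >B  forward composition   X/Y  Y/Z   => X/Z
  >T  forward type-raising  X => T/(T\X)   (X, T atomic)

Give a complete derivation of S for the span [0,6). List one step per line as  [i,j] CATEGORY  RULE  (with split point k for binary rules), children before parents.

[0,1] S/(S\N)  lex  "chased"
[1,2] PP  lex  "cat"
[2,3] (S\N)\PP  lex  "ate"
[1,3] S\N  <  k=2
[0,3] S  >  k=1
[3,4] (S\PP)\S  lex  "from"
[0,4] S\PP  <  k=3
[4,5] (S\(S\PP))/PP  lex  "heard"
[5,6] PP  lex  "often"
[4,6] S\(S\PP)  >  k=5
[0,6] S  <  k=4

[0,6] S   <
  [0,4] S\PP   <
    [0,3] S   >
      [0,1] "chased" : S/(S\N)
      [1,3] S\N   <
        [1,2] "cat" : PP
        [2,3] "ate" : (S\N)\PP
    [3,4] "from" : (S\PP)\S
  [4,6] S\(S\PP)   >
    [4,5] "heard" : (S\(S\PP))/PP
    [5,6] "often" : PP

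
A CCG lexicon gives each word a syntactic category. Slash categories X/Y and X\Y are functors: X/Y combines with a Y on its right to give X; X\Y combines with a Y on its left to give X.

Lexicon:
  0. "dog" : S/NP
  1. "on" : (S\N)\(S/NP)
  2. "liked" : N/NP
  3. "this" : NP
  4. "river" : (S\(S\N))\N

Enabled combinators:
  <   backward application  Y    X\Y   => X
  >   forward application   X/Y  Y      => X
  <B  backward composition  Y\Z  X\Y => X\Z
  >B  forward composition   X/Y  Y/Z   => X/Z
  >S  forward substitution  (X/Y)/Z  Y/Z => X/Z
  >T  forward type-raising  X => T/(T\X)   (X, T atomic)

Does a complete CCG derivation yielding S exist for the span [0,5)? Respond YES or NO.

YES

[0,5] S   <
  [0,2] S\N   <
    [0,1] "dog" : S/NP
    [1,2] "on" : (S\N)\(S/NP)
  [2,5] S\(S\N)   <
    [2,4] N   >
      [2,3] "liked" : N/NP
      [3,4] "this" : NP
    [4,5] "river" : (S\(S\N))\N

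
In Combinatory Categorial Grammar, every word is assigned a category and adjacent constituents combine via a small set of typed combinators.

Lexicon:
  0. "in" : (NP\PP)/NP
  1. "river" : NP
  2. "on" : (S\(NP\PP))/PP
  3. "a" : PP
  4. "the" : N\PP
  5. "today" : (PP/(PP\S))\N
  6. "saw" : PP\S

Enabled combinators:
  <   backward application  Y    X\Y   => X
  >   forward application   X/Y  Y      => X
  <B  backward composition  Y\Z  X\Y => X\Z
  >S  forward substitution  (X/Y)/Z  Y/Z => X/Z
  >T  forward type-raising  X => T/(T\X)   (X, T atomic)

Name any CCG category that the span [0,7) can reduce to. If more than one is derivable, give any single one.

[0,7] S   <
  [0,2] NP\PP   >
    [0,1] "in" : (NP\PP)/NP
    [1,2] "river" : NP
  [2,7] S\(NP\PP)   >
    [2,3] "on" : (S\(NP\PP))/PP
    [3,7] PP   >
      [3,6] PP/(PP\S)   <
        [3,5] N   >
          [3,4] N/(N\PP)   >T
            [3,4] "a" : PP
          [4,5] "the" : N\PP
        [5,6] "today" : (PP/(PP\S))\N
      [6,7] "saw" : PP\S

S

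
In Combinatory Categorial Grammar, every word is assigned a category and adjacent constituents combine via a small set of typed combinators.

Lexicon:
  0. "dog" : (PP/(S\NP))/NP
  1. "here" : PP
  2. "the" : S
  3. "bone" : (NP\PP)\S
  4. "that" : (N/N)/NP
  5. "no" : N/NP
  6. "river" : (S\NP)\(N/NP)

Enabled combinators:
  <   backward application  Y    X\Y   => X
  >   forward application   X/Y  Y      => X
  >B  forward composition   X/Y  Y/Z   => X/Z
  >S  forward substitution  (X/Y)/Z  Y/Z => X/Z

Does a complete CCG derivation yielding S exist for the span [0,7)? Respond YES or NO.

NO

(PP/(S\NP))/NP PP S (NP\PP)\S (N/N)/NP N/NP (S\NP)\(N/NP)
CKY chart[0,7] = {PP}; S ∉ chart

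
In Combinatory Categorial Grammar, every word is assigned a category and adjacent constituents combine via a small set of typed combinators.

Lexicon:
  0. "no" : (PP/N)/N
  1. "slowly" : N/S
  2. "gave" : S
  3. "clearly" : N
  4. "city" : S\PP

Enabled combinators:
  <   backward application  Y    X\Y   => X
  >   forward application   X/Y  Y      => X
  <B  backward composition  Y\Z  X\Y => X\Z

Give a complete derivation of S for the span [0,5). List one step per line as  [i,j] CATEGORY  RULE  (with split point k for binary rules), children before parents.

[0,1] (PP/N)/N  lex  "no"
[1,2] N/S  lex  "slowly"
[2,3] S  lex  "gave"
[1,3] N  >  k=2
[0,3] PP/N  >  k=1
[3,4] N  lex  "clearly"
[0,4] PP  >  k=3
[4,5] S\PP  lex  "city"
[0,5] S  <  k=4

[0,5] S   <
  [0,4] PP   >
    [0,3] PP/N   >
      [0,1] "no" : (PP/N)/N
      [1,3] N   >
        [1,2] "slowly" : N/S
        [2,3] "gave" : S
    [3,4] "clearly" : N
  [4,5] "city" : S\PP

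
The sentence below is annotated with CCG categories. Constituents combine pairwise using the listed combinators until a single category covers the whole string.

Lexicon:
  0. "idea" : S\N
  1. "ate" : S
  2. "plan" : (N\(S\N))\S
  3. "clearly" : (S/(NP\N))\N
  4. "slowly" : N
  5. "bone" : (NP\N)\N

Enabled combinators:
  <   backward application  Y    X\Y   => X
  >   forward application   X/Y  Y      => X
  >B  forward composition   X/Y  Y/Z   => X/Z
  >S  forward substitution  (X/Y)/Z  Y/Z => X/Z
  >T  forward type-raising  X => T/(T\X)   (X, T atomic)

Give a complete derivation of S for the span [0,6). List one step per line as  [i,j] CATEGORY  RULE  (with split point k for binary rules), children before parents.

[0,6] S   >
  [0,4] S/(NP\N)   <
    [0,3] N   <
      [0,1] "idea" : S\N
      [1,3] N\(S\N)   <
        [1,2] "ate" : S
        [2,3] "plan" : (N\(S\N))\S
    [3,4] "clearly" : (S/(NP\N))\N
  [4,6] NP\N   <
    [4,5] "slowly" : N
    [5,6] "bone" : (NP\N)\N

[0,1] S\N  lex  "idea"
[1,2] S  lex  "ate"
[2,3] (N\(S\N))\S  lex  "plan"
[1,3] N\(S\N)  <  k=2
[0,3] N  <  k=1
[3,4] (S/(NP\N))\N  lex  "clearly"
[0,4] S/(NP\N)  <  k=3
[4,5] N  lex  "slowly"
[5,6] (NP\N)\N  lex  "bone"
[4,6] NP\N  <  k=5
[0,6] S  >  k=4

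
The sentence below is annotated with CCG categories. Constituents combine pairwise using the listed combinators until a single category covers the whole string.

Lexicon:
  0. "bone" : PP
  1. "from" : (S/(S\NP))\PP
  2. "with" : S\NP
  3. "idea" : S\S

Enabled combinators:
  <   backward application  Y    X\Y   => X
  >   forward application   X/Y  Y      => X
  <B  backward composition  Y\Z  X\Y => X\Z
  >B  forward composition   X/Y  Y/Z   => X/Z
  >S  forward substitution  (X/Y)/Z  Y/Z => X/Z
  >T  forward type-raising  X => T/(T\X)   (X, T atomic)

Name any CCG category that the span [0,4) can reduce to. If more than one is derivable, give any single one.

[0,4] S   >
  [0,2] S/(S\NP)   <
    [0,1] "bone" : PP
    [1,2] "from" : (S/(S\NP))\PP
  [2,4] S\NP   <B
    [2,3] "with" : S\NP
    [3,4] "idea" : S\S

S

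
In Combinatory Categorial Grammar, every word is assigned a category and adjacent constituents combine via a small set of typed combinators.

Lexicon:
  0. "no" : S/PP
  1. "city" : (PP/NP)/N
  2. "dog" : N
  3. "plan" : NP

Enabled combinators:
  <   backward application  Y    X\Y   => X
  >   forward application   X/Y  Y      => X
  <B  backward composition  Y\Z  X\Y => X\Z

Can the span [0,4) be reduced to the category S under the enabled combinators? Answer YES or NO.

YES

[0,4] S   >
  [0,1] "no" : S/PP
  [1,4] PP   >
    [1,3] PP/NP   >
      [1,2] "city" : (PP/NP)/N
      [2,3] "dog" : N
    [3,4] "plan" : NP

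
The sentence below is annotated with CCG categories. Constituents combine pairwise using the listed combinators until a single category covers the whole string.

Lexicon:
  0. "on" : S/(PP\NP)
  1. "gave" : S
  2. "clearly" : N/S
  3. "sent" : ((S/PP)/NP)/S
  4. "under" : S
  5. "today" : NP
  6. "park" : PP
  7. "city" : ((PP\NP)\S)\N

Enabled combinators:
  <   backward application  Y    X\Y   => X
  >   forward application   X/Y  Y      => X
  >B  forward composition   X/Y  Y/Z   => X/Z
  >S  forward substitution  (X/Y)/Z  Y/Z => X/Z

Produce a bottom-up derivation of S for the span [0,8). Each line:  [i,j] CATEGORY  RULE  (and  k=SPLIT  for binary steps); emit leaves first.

[0,1] S/(PP\NP)  lex  "on"
[1,2] S  lex  "gave"
[2,3] N/S  lex  "clearly"
[3,4] ((S/PP)/NP)/S  lex  "sent"
[4,5] S  lex  "under"
[3,5] (S/PP)/NP  >  k=4
[5,6] NP  lex  "today"
[3,6] S/PP  >  k=5
[6,7] PP  lex  "park"
[3,7] S  >  k=6
[2,7] N  >  k=3
[7,8] ((PP\NP)\S)\N  lex  "city"
[2,8] (PP\NP)\S  <  k=7
[1,8] PP\NP  <  k=2
[0,8] S  >  k=1

[0,8] S   >
  [0,1] "on" : S/(PP\NP)
  [1,8] PP\NP   <
    [1,2] "gave" : S
    [2,8] (PP\NP)\S   <
      [2,7] N   >
        [2,3] "clearly" : N/S
        [3,7] S   >
          [3,6] S/PP   >
            [3,5] (S/PP)/NP   >
              [3,4] "sent" : ((S/PP)/NP)/S
              [4,5] "under" : S
            [5,6] "today" : NP
          [6,7] "park" : PP
      [7,8] "city" : ((PP\NP)\S)\N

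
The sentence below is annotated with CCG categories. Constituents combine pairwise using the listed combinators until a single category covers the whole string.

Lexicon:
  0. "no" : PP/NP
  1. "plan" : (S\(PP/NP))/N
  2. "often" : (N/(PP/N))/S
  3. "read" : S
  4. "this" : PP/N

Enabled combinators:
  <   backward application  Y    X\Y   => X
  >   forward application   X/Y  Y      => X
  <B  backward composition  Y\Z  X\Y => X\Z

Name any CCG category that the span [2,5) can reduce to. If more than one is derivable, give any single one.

N

[0,5] S   <
  [0,1] "no" : PP/NP
  [1,5] S\(PP/NP)   >
    [1,2] "plan" : (S\(PP/NP))/N
    [2,5] N   >
      [2,4] N/(PP/N)   >
        [2,3] "often" : (N/(PP/N))/S
        [3,4] "read" : S
      [4,5] "this" : PP/N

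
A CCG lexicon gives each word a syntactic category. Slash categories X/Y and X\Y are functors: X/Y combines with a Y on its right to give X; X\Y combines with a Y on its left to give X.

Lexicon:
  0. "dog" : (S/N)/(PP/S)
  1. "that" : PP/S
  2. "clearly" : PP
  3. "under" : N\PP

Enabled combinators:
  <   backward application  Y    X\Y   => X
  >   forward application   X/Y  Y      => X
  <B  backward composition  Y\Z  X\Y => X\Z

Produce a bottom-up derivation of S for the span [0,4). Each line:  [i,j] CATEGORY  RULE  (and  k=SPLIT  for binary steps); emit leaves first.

[0,1] (S/N)/(PP/S)  lex  "dog"
[1,2] PP/S  lex  "that"
[0,2] S/N  >  k=1
[2,3] PP  lex  "clearly"
[3,4] N\PP  lex  "under"
[2,4] N  <  k=3
[0,4] S  >  k=2

[0,4] S   >
  [0,2] S/N   >
    [0,1] "dog" : (S/N)/(PP/S)
    [1,2] "that" : PP/S
  [2,4] N   <
    [2,3] "clearly" : PP
    [3,4] "under" : N\PP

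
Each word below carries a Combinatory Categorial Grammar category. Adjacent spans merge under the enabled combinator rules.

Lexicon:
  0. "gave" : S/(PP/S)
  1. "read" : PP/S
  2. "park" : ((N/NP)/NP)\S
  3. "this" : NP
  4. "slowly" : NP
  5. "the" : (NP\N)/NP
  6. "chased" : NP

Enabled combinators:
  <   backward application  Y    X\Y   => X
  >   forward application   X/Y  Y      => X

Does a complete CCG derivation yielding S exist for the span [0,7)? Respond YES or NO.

S/(PP/S) PP/S ((N/NP)/NP)\S NP NP (NP\N)/NP NP
CKY chart[0,7] = {NP}; S ∉ chart

NO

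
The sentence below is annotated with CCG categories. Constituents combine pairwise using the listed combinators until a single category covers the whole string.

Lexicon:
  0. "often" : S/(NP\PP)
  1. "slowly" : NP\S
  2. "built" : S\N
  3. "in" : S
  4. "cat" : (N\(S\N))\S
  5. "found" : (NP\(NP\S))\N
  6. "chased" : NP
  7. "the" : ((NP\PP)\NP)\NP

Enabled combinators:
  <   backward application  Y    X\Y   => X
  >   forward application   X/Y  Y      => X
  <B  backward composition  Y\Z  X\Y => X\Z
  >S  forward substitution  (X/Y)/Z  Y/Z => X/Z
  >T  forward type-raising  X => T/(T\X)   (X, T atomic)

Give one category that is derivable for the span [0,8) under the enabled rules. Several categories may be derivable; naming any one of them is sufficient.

[0,8] S   >
  [0,1] "often" : S/(NP\PP)
  [1,8] NP\PP   <
    [1,6] NP   <
      [1,2] "slowly" : NP\S
      [2,6] NP\(NP\S)   <
        [2,5] N   <
          [2,3] "built" : S\N
          [3,5] N\(S\N)   <
            [3,4] "in" : S
            [4,5] "cat" : (N\(S\N))\S
        [5,6] "found" : (NP\(NP\S))\N
    [6,8] (NP\PP)\NP   <
      [6,7] "chased" : NP
      [7,8] "the" : ((NP\PP)\NP)\NP

S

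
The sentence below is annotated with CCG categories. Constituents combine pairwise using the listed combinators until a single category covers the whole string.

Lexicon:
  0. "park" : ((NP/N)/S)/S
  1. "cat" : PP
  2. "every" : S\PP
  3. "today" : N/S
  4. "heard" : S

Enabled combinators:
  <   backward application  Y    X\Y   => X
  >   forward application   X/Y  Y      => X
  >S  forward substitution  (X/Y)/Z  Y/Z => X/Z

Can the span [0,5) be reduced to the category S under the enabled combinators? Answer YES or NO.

((NP/N)/S)/S PP S\PP N/S S
CKY chart[0,5] = {NP}; S ∉ chart

NO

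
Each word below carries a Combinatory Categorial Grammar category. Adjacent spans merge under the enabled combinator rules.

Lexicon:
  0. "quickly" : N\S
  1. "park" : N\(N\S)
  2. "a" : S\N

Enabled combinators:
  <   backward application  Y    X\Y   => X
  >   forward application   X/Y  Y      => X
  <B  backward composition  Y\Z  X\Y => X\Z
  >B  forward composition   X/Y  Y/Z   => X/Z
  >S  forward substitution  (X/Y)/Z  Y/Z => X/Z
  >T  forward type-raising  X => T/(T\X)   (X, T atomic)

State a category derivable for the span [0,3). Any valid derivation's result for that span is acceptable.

S

[0,3] S   <
  [0,2] N   <
    [0,1] "quickly" : N\S
    [1,2] "park" : N\(N\S)
  [2,3] "a" : S\N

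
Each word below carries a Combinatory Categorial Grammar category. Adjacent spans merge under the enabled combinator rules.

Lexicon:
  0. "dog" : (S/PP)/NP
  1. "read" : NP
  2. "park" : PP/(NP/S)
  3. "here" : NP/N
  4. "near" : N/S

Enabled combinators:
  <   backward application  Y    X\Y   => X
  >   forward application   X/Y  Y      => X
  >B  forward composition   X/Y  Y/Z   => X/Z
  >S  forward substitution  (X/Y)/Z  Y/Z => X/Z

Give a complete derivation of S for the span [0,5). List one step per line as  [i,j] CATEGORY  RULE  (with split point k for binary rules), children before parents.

[0,1] (S/PP)/NP  lex  "dog"
[1,2] NP  lex  "read"
[0,2] S/PP  >  k=1
[2,3] PP/(NP/S)  lex  "park"
[3,4] NP/N  lex  "here"
[4,5] N/S  lex  "near"
[3,5] NP/S  >B  k=4
[2,5] PP  >  k=3
[0,5] S  >  k=2

[0,5] S   >
  [0,2] S/PP   >
    [0,1] "dog" : (S/PP)/NP
    [1,2] "read" : NP
  [2,5] PP   >
    [2,3] "park" : PP/(NP/S)
    [3,5] NP/S   >B
      [3,4] "here" : NP/N
      [4,5] "near" : N/S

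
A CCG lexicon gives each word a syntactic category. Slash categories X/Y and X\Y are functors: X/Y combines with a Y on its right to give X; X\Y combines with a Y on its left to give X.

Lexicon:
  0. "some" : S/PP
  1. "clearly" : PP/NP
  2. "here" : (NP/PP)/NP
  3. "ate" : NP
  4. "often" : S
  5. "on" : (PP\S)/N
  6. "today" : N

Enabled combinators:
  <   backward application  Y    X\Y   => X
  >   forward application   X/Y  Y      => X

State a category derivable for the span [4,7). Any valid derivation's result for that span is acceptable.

[0,7] S   >
  [0,1] "some" : S/PP
  [1,7] PP   >
    [1,2] "clearly" : PP/NP
    [2,7] NP   >
      [2,4] NP/PP   >
        [2,3] "here" : (NP/PP)/NP
        [3,4] "ate" : NP
      [4,7] PP   <
        [4,5] "often" : S
        [5,7] PP\S   >
          [5,6] "on" : (PP\S)/N
          [6,7] "today" : N

PP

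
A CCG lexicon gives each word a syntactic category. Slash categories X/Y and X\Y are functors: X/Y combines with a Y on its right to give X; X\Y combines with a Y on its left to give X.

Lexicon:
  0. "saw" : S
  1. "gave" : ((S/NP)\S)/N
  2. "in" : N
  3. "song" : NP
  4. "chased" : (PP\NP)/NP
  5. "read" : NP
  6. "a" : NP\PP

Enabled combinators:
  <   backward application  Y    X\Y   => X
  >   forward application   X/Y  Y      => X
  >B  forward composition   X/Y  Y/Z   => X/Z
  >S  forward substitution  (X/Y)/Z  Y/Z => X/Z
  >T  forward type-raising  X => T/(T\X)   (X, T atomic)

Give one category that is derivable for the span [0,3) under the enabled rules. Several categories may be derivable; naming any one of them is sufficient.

S/NP

[0,7] S   >
  [0,3] S/NP   <
    [0,1] "saw" : S
    [1,3] (S/NP)\S   >
      [1,2] "gave" : ((S/NP)\S)/N
      [2,3] "in" : N
  [3,7] NP   <
    [3,6] PP   >
      [3,4] PP/(PP\NP)   >T
        [3,4] "song" : NP
      [4,6] PP\NP   >
        [4,5] "chased" : (PP\NP)/NP
        [5,6] "read" : NP
    [6,7] "a" : NP\PP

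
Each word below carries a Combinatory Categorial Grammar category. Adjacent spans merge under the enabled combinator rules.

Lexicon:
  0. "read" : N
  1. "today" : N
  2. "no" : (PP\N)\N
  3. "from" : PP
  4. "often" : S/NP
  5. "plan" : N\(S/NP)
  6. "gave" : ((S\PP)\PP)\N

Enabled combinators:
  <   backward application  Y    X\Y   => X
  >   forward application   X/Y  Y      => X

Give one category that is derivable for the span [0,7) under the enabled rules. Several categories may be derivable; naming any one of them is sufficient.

S

[0,7] S   <
  [0,3] PP   <
    [0,1] "read" : N
    [1,3] PP\N   <
      [1,2] "today" : N
      [2,3] "no" : (PP\N)\N
  [3,7] S\PP   <
    [3,4] "from" : PP
    [4,7] (S\PP)\PP   <
      [4,6] N   <
        [4,5] "often" : S/NP
        [5,6] "plan" : N\(S/NP)
      [6,7] "gave" : ((S\PP)\PP)\N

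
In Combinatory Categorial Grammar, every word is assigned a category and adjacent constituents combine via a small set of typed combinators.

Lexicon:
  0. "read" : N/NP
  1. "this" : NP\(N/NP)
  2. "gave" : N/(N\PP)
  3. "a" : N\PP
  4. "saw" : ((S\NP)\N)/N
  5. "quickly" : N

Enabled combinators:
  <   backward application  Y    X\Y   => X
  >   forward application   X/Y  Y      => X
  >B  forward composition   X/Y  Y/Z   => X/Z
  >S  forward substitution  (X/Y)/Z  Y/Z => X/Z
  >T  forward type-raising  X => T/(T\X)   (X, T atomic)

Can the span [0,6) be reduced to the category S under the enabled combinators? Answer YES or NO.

[0,6] S   <
  [0,2] NP   <
    [0,1] "read" : N/NP
    [1,2] "this" : NP\(N/NP)
  [2,6] S\NP   <
    [2,4] N   >
      [2,3] "gave" : N/(N\PP)
      [3,4] "a" : N\PP
    [4,6] (S\NP)\N   >
      [4,5] "saw" : ((S\NP)\N)/N
      [5,6] "quickly" : N

YES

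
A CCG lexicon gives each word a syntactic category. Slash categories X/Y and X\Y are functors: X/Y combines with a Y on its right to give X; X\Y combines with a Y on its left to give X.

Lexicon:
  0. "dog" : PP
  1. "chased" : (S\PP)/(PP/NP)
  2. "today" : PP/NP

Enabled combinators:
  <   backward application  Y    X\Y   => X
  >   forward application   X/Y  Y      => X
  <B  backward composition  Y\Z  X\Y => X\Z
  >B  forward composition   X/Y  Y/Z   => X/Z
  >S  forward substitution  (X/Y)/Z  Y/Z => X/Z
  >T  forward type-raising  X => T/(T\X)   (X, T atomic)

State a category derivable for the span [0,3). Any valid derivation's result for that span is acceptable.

S

[0,3] S   <
  [0,1] "dog" : PP
  [1,3] S\PP   >
    [1,2] "chased" : (S\PP)/(PP/NP)
    [2,3] "today" : PP/NP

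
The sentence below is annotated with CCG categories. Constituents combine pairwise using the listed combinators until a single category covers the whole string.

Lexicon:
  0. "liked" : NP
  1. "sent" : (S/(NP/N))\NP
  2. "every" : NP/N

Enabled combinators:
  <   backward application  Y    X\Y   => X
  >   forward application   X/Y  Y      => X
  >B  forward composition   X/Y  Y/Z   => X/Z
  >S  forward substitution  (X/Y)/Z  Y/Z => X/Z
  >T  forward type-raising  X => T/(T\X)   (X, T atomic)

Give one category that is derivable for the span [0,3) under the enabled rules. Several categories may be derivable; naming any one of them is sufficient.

S

[0,3] S   >
  [0,2] S/(NP/N)   <
    [0,1] "liked" : NP
    [1,2] "sent" : (S/(NP/N))\NP
  [2,3] "every" : NP/N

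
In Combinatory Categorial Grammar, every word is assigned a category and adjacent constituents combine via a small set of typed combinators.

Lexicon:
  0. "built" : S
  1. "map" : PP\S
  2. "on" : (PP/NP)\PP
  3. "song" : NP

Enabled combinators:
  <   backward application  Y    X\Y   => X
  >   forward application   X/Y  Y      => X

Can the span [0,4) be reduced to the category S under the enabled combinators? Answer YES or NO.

S PP\S (PP/NP)\PP NP
CKY chart[0,4] = {PP}; S ∉ chart

NO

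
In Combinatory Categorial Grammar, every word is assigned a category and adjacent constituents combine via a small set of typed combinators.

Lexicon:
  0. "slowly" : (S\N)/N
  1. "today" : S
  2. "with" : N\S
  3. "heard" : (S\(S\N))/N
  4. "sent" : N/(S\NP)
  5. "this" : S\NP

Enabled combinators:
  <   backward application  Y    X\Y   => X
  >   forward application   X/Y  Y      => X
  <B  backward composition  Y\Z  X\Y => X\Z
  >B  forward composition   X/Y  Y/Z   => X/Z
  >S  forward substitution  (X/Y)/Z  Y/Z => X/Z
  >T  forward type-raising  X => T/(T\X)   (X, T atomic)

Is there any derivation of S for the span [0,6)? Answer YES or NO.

[0,6] S   <
  [0,3] S\N   >
    [0,1] "slowly" : (S\N)/N
    [1,3] N   <
      [1,2] "today" : S
      [2,3] "with" : N\S
  [3,6] S\(S\N)   >
    [3,4] "heard" : (S\(S\N))/N
    [4,6] N   >
      [4,5] "sent" : N/(S\NP)
      [5,6] "this" : S\NP

YES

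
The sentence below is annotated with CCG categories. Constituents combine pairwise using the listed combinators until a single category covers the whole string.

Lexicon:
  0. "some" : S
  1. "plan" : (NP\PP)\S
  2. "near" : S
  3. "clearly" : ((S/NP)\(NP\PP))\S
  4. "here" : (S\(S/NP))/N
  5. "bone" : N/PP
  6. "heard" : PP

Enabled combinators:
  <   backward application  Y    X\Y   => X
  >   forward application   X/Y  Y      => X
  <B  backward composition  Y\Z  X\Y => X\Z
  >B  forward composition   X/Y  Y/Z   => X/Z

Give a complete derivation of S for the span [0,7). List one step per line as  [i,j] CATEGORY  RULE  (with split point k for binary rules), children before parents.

[0,7] S   <
  [0,4] S/NP   <
    [0,2] NP\PP   <
      [0,1] "some" : S
      [1,2] "plan" : (NP\PP)\S
    [2,4] (S/NP)\(NP\PP)   <
      [2,3] "near" : S
      [3,4] "clearly" : ((S/NP)\(NP\PP))\S
  [4,7] S\(S/NP)   >
    [4,5] "here" : (S\(S/NP))/N
    [5,7] N   >
      [5,6] "bone" : N/PP
      [6,7] "heard" : PP

[0,1] S  lex  "some"
[1,2] (NP\PP)\S  lex  "plan"
[0,2] NP\PP  <  k=1
[2,3] S  lex  "near"
[3,4] ((S/NP)\(NP\PP))\S  lex  "clearly"
[2,4] (S/NP)\(NP\PP)  <  k=3
[0,4] S/NP  <  k=2
[4,5] (S\(S/NP))/N  lex  "here"
[5,6] N/PP  lex  "bone"
[6,7] PP  lex  "heard"
[5,7] N  >  k=6
[4,7] S\(S/NP)  >  k=5
[0,7] S  <  k=4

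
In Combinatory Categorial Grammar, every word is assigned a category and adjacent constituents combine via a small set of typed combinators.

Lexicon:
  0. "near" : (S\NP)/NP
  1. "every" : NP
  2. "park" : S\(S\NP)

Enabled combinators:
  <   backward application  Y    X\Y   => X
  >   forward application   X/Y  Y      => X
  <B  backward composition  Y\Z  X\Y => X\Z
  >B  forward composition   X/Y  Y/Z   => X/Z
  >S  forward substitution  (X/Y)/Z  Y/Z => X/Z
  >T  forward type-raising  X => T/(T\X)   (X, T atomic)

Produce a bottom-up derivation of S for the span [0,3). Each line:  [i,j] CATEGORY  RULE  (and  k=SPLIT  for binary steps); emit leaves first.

[0,3] S   <
  [0,2] S\NP   >
    [0,1] "near" : (S\NP)/NP
    [1,2] "every" : NP
  [2,3] "park" : S\(S\NP)

[0,1] (S\NP)/NP  lex  "near"
[1,2] NP  lex  "every"
[0,2] S\NP  >  k=1
[2,3] S\(S\NP)  lex  "park"
[0,3] S  <  k=2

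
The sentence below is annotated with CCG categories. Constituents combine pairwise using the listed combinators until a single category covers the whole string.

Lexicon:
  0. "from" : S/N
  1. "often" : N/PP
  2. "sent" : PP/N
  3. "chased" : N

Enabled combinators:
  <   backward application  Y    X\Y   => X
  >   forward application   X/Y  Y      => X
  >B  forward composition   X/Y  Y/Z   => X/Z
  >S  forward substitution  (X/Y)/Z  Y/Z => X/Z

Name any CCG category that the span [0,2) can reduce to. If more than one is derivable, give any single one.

S/PP

[0,4] S   >
  [0,2] S/PP   >B
    [0,1] "from" : S/N
    [1,2] "often" : N/PP
  [2,4] PP   >
    [2,3] "sent" : PP/N
    [3,4] "chased" : N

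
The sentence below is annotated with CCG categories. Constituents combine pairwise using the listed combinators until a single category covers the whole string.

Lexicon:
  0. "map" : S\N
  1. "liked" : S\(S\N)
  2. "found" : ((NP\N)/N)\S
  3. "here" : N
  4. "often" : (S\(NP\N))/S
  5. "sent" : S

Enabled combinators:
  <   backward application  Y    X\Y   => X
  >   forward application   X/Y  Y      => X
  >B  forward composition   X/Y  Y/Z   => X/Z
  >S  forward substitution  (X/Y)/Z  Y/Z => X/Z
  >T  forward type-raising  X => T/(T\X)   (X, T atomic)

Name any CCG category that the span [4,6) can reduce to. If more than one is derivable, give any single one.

[0,6] S   <
  [0,4] NP\N   >
    [0,3] (NP\N)/N   <
      [0,2] S   <
        [0,1] "map" : S\N
        [1,2] "liked" : S\(S\N)
      [2,3] "found" : ((NP\N)/N)\S
    [3,4] "here" : N
  [4,6] S\(NP\N)   >
    [4,5] "often" : (S\(NP\N))/S
    [5,6] "sent" : S

S\(NP\N)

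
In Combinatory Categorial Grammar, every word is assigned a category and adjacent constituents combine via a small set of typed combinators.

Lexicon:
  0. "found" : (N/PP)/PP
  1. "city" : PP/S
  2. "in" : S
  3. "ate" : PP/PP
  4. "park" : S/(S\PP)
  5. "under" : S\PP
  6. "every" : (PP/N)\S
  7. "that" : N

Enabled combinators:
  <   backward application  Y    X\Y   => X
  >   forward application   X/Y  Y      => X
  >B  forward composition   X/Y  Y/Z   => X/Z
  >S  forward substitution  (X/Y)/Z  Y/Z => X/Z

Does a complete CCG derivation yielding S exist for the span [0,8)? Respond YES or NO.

NO

(N/PP)/PP PP/S S PP/PP S/(S\PP) S\PP (PP/N)\S N
CKY chart[0,8] = {N}; S ∉ chart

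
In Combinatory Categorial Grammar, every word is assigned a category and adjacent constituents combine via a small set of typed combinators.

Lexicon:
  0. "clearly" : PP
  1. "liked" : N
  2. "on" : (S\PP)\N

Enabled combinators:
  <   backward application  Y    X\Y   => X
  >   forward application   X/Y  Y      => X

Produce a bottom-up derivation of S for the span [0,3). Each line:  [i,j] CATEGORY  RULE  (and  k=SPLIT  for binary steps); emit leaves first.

[0,3] S   <
  [0,1] "clearly" : PP
  [1,3] S\PP   <
    [1,2] "liked" : N
    [2,3] "on" : (S\PP)\N

[0,1] PP  lex  "clearly"
[1,2] N  lex  "liked"
[2,3] (S\PP)\N  lex  "on"
[1,3] S\PP  <  k=2
[0,3] S  <  k=1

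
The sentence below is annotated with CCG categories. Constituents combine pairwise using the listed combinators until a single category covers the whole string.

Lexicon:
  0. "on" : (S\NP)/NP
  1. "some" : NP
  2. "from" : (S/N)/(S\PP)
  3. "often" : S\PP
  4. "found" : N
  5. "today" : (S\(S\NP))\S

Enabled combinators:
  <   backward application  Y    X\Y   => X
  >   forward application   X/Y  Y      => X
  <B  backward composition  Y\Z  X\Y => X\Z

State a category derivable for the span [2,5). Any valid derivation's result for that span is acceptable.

[0,6] S   <
  [0,2] S\NP   >
    [0,1] "on" : (S\NP)/NP
    [1,2] "some" : NP
  [2,6] S\(S\NP)   <
    [2,5] S   >
      [2,4] S/N   >
        [2,3] "from" : (S/N)/(S\PP)
        [3,4] "often" : S\PP
      [4,5] "found" : N
    [5,6] "today" : (S\(S\NP))\S

S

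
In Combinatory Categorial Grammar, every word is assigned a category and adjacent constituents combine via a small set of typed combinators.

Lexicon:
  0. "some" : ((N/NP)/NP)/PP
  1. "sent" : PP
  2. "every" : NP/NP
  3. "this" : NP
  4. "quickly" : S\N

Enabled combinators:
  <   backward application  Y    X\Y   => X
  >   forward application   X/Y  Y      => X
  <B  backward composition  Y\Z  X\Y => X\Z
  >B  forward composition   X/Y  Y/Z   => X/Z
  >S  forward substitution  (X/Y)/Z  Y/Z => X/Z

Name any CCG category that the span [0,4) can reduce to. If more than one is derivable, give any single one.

[0,5] S   <
  [0,4] N   >
    [0,3] N/NP   >S
      [0,2] (N/NP)/NP   >
        [0,1] "some" : ((N/NP)/NP)/PP
        [1,2] "sent" : PP
      [2,3] "every" : NP/NP
    [3,4] "this" : NP
  [4,5] "quickly" : S\N

N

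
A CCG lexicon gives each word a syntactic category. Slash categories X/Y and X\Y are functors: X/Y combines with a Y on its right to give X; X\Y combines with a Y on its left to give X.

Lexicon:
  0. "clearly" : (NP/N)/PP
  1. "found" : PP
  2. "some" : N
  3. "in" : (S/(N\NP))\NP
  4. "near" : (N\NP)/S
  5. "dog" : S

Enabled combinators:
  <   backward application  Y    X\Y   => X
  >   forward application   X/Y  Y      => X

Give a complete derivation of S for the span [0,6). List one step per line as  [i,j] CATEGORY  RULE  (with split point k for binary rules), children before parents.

[0,6] S   >
  [0,4] S/(N\NP)   <
    [0,3] NP   >
      [0,2] NP/N   >
        [0,1] "clearly" : (NP/N)/PP
        [1,2] "found" : PP
      [2,3] "some" : N
    [3,4] "in" : (S/(N\NP))\NP
  [4,6] N\NP   >
    [4,5] "near" : (N\NP)/S
    [5,6] "dog" : S

[0,1] (NP/N)/PP  lex  "clearly"
[1,2] PP  lex  "found"
[0,2] NP/N  >  k=1
[2,3] N  lex  "some"
[0,3] NP  >  k=2
[3,4] (S/(N\NP))\NP  lex  "in"
[0,4] S/(N\NP)  <  k=3
[4,5] (N\NP)/S  lex  "near"
[5,6] S  lex  "dog"
[4,6] N\NP  >  k=5
[0,6] S  >  k=4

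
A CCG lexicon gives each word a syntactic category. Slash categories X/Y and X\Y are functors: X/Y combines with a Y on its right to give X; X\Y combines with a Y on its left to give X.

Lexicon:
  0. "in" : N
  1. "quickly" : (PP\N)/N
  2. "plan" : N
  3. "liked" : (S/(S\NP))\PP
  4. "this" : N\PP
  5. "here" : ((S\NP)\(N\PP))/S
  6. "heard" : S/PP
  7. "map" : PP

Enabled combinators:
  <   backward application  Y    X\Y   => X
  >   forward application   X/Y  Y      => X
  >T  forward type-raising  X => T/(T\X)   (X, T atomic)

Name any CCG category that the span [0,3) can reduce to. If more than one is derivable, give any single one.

PP

[0,8] S   >
  [0,4] S/(S\NP)   <
    [0,3] PP   <
      [0,1] "in" : N
      [1,3] PP\N   >
        [1,2] "quickly" : (PP\N)/N
        [2,3] "plan" : N
    [3,4] "liked" : (S/(S\NP))\PP
  [4,8] S\NP   <
    [4,5] "this" : N\PP
    [5,8] (S\NP)\(N\PP)   >
      [5,6] "here" : ((S\NP)\(N\PP))/S
      [6,8] S   >
        [6,7] "heard" : S/PP
        [7,8] "map" : PP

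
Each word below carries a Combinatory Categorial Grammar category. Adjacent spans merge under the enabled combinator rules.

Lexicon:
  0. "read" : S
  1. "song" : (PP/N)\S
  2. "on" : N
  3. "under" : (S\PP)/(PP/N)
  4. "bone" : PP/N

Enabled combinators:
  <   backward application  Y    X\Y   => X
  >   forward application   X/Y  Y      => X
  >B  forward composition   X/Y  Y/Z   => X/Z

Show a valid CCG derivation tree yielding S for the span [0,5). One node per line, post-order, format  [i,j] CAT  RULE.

[0,5] S   <
  [0,3] PP   >
    [0,2] PP/N   <
      [0,1] "read" : S
      [1,2] "song" : (PP/N)\S
    [2,3] "on" : N
  [3,5] S\PP   >
    [3,4] "under" : (S\PP)/(PP/N)
    [4,5] "bone" : PP/N

[0,1] S  lex  "read"
[1,2] (PP/N)\S  lex  "song"
[0,2] PP/N  <  k=1
[2,3] N  lex  "on"
[0,3] PP  >  k=2
[3,4] (S\PP)/(PP/N)  lex  "under"
[4,5] PP/N  lex  "bone"
[3,5] S\PP  >  k=4
[0,5] S  <  k=3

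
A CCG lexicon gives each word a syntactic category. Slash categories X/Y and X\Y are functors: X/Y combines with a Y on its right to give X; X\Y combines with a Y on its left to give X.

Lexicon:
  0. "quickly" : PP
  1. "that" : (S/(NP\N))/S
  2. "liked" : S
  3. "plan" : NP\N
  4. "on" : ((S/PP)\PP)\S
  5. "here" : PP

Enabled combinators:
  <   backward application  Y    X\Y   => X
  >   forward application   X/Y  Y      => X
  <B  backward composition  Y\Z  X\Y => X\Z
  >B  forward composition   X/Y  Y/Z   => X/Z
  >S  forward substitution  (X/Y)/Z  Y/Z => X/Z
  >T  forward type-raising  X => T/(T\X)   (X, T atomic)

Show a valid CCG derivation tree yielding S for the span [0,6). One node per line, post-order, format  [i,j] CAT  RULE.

[0,1] PP  lex  "quickly"
[1,2] (S/(NP\N))/S  lex  "that"
[2,3] S  lex  "liked"
[1,3] S/(NP\N)  >  k=2
[3,4] NP\N  lex  "plan"
[1,4] S  >  k=3
[4,5] ((S/PP)\PP)\S  lex  "on"
[1,5] (S/PP)\PP  <  k=4
[0,5] S/PP  <  k=1
[5,6] PP  lex  "here"
[0,6] S  >  k=5

[0,6] S   >
  [0,5] S/PP   <
    [0,1] "quickly" : PP
    [1,5] (S/PP)\PP   <
      [1,4] S   >
        [1,3] S/(NP\N)   >
          [1,2] "that" : (S/(NP\N))/S
          [2,3] "liked" : S
        [3,4] "plan" : NP\N
      [4,5] "on" : ((S/PP)\PP)\S
  [5,6] "here" : PP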